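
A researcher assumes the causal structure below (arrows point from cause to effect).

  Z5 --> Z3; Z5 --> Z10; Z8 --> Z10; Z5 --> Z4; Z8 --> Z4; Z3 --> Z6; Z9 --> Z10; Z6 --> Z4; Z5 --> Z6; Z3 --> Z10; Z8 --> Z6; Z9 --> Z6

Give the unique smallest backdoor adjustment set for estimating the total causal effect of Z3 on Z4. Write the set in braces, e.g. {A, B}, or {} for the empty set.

{Z5}

Variables eligible for adjustment (non-descendants of Z3, excluding Z3 and Z4): {Z5, Z8, Z9}.
Backdoor paths from Z3 to Z4:
  P1: Z3 <- Z5 -> Z6 <- Z8 -> Z4
  P2: Z3 <- Z5 -> Z6 <- Z9 -> Z10 <- Z8 -> Z4
  P3: Z3 <- Z5 -> Z6 -> Z4
  P4: Z3 <- Z5 -> Z10 <- Z8 -> Z6 -> Z4
  P5: Z3 <- Z5 -> Z10 <- Z8 -> Z4
  P6: Z3 <- Z5 -> Z10 <- Z9 -> Z6 <- Z8 -> Z4
  P7: Z3 <- Z5 -> Z10 <- Z9 -> Z6 -> Z4
  P8: Z3 <- Z5 -> Z4
The empty set is not sufficient: P3 (Z3 <- Z5 -> Z6 -> Z4) has no collider blocking it and no conditioned non-collider, so it is open.
Try {Z5}:
  P1: blocked at fork node Z5 ∈ conditioning set.
  P2: blocked at fork node Z5 ∈ conditioning set.
  P3: blocked at fork node Z5 ∈ conditioning set.
  P4: blocked at fork node Z5 ∈ conditioning set.
  P5: blocked at fork node Z5 ∈ conditioning set.
  P6: blocked at fork node Z5 ∈ conditioning set.
  P7: blocked at fork node Z5 ∈ conditioning set.
  P8: blocked at fork node Z5 ∈ conditioning set.
{Z5} contains no descendant of Z3 and blocks every backdoor path.
No other singleton works — e.g. {Z8} leaves P3 open — so {Z5} is the unique smallest valid adjustment set.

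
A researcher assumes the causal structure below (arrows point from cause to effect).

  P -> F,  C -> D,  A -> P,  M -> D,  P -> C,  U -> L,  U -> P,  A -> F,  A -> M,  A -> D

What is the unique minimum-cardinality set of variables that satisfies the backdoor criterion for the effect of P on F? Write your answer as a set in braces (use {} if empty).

Variables eligible for adjustment (non-descendants of P, excluding P and F): {A, L, M, U}.
Backdoor paths from P to F:
  P1: P <- A -> F
The empty set is not sufficient: P1 (P <- A -> F) has no collider blocking it and no conditioned non-collider, so it is open.
Try {A}:
  P1: blocked at fork node A ∈ conditioning set.
{A} contains no descendant of P and blocks every backdoor path.
No other singleton works — e.g. {M} leaves P1 open — so {A} is the unique smallest valid adjustment set.

{A}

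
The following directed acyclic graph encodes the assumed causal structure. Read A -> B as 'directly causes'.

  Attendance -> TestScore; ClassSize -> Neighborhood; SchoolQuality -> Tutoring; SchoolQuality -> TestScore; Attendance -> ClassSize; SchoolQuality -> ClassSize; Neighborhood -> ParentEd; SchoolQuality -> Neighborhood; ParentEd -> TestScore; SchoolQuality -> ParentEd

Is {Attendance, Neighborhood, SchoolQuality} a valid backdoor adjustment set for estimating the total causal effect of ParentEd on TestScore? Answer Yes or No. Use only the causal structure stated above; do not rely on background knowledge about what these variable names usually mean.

Yes

Backdoor paths from ParentEd to TestScore (paths whose first edge points into ParentEd):
  P1: ParentEd <- SchoolQuality -> ClassSize <- Attendance -> TestScore
  P2: ParentEd <- SchoolQuality -> Neighborhood <- ClassSize <- Attendance -> TestScore
  P3: ParentEd <- SchoolQuality -> TestScore
  P4: ParentEd <- Neighborhood <- SchoolQuality -> ClassSize <- Attendance -> TestScore
  P5: ParentEd <- Neighborhood <- SchoolQuality -> TestScore
  P6: ParentEd <- Neighborhood <- ClassSize <- Attendance -> TestScore
  P7: ParentEd <- Neighborhood <- ClassSize <- SchoolQuality -> TestScore
Condition 1 (no descendant of ParentEd in the set): holds — descendants of ParentEd are {TestScore}; none are in {Attendance, Neighborhood, SchoolQuality}.
Condition 2 (every backdoor path blocked by {Attendance, Neighborhood, SchoolQuality}):
  P1: blocked at fork node SchoolQuality ∈ conditioning set.
  P2: blocked at fork node SchoolQuality ∈ conditioning set.
  P3: blocked at fork node SchoolQuality ∈ conditioning set.
  P4: blocked at chain node Neighborhood ∈ conditioning set.
  P5: blocked at chain node Neighborhood ∈ conditioning set.
  P6: blocked at chain node Neighborhood ∈ conditioning set.
  P7: blocked at chain node Neighborhood ∈ conditioning set.
{Attendance, Neighborhood, SchoolQuality} satisfies the backdoor criterion.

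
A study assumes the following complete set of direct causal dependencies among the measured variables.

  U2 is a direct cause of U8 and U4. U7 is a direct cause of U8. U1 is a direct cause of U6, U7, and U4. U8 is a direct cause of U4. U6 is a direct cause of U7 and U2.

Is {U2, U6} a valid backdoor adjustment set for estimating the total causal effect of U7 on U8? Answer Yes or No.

Backdoor paths from U7 to U8 (paths whose first edge points into U7):
  P1: U7 <- U1 -> U6 -> U2 -> U8
  P2: U7 <- U1 -> U6 -> U2 -> U4 <- U8
  P3: U7 <- U1 -> U4 <- U2 -> U8
  P4: U7 <- U1 -> U4 <- U8
  P5: U7 <- U6 <- U1 -> U4 <- U2 -> U8
  P6: U7 <- U6 <- U1 -> U4 <- U8
  P7: U7 <- U6 -> U2 -> U8
  P8: U7 <- U6 -> U2 -> U4 <- U8
Condition 1 (no descendant of U7 in the set): holds — descendants of U7 are {U4, U8}; none are in {U2, U6}.
Condition 2 (every backdoor path blocked by {U2, U6}):
  P1: blocked at chain node U6 ∈ conditioning set.
  P2: blocked at chain node U6 ∈ conditioning set.
  P3: blocked at collider U4 (neither it nor any descendant is in the conditioning set).
  P4: blocked at collider U4 (neither it nor any descendant is in the conditioning set).
  P5: blocked at chain node U6 ∈ conditioning set.
  P6: blocked at chain node U6 ∈ conditioning set.
  P7: blocked at fork node U6 ∈ conditioning set.
  P8: blocked at fork node U6 ∈ conditioning set.
{U2, U6} satisfies the backdoor criterion.

Yes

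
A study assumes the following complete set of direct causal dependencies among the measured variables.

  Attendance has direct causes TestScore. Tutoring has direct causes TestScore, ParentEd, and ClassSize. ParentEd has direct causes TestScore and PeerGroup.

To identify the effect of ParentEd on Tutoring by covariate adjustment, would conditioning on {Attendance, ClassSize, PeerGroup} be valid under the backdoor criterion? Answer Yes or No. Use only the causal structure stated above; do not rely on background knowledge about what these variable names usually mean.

No

Backdoor paths from ParentEd to Tutoring (paths whose first edge points into ParentEd):
  P1: ParentEd <- TestScore -> Tutoring
Condition 1 (no descendant of ParentEd in the set): holds — descendants of ParentEd are {Tutoring}; none are in {Attendance, ClassSize, PeerGroup}.
Condition 2 (every backdoor path blocked by {Attendance, ClassSize, PeerGroup}):
  P1: open — no interior node is in the conditioning set.
{Attendance, ClassSize, PeerGroup} does not satisfy the backdoor criterion.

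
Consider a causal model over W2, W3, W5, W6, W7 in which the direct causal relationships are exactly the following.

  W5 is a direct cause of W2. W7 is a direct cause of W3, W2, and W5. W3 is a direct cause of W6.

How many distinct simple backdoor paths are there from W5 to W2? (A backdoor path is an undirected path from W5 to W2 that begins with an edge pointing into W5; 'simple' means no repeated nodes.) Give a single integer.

1

A backdoor path from W5 to W2 is any simple undirected path whose first edge points into W5 (i.e. leaves W5 via a parent).
Parents of W5: {W7}.
Enumerating:
  P1: W5 <- W7 -> W2
That exhausts the simple backdoor paths. Count: 1.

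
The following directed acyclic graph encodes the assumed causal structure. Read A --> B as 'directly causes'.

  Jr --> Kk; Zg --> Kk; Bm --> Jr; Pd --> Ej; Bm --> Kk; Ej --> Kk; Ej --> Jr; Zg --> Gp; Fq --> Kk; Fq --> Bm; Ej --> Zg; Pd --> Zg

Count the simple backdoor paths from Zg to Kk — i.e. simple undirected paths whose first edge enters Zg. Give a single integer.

A backdoor path from Zg to Kk is any simple undirected path whose first edge points into Zg (i.e. leaves Zg via a parent).
Parents of Zg: {Ej, Pd}.
Enumerating:
  P1: Zg <- Pd -> Ej -> Jr <- Bm <- Fq -> Kk
  P2: Zg <- Pd -> Ej -> Jr <- Bm -> Kk
  P3: Zg <- Pd -> Ej -> Jr -> Kk
  P4: Zg <- Pd -> Ej -> Kk
  P5: Zg <- Ej -> Jr <- Bm <- Fq -> Kk
  P6: Zg <- Ej -> Jr <- Bm -> Kk
  P7: Zg <- Ej -> Jr -> Kk
  P8: Zg <- Ej -> Kk
That exhausts the simple backdoor paths. Count: 8.

8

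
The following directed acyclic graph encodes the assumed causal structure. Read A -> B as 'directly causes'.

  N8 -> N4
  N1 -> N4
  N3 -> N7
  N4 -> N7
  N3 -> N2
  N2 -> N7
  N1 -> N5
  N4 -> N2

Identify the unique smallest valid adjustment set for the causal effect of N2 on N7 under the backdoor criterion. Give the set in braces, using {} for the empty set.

Variables eligible for adjustment (non-descendants of N2, excluding N2 and N7): {N1, N3, N4, N5, N8}.
Backdoor paths from N2 to N7:
  P1: N2 <- N3 -> N7
  P2: N2 <- N4 -> N7
The empty set is not sufficient: P1 (N2 <- N3 -> N7) has no collider blocking it and no conditioned non-collider, so it is open.
Try {N3, N4}:
  P1: blocked at fork node N3 ∈ conditioning set.
  P2: blocked at fork node N4 ∈ conditioning set.
{N3, N4} contains no descendant of N2 and blocks every backdoor path.
Every element of {N3, N4} is needed (dropping N3 leaves P1 open; dropping N4 leaves P2 open), so no proper subset is valid.
Among all size-2 subsets of the eligible variables, only {N3, N4} blocks every backdoor path, so it is the unique smallest valid adjustment set.

{N3, N4}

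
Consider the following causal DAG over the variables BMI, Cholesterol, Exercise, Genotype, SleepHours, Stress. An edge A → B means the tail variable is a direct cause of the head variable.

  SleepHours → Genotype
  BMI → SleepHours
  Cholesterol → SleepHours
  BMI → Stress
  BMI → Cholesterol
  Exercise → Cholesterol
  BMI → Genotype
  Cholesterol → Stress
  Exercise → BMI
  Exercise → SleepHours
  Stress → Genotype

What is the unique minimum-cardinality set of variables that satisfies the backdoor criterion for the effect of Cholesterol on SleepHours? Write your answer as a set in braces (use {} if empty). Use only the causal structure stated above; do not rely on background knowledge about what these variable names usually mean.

{BMI, Exercise}

Variables eligible for adjustment (non-descendants of Cholesterol, excluding Cholesterol and SleepHours): {BMI, Exercise}.
Backdoor paths from Cholesterol to SleepHours:
  P1: Cholesterol <- Exercise -> BMI -> SleepHours
  P2: Cholesterol <- Exercise -> BMI -> Stress -> Genotype <- SleepHours
  P3: Cholesterol <- Exercise -> BMI -> Genotype <- SleepHours
  P4: Cholesterol <- Exercise -> SleepHours
  P5: Cholesterol <- BMI <- Exercise -> SleepHours
  P6: Cholesterol <- BMI -> SleepHours
  P7: Cholesterol <- BMI -> Stress -> Genotype <- SleepHours
  P8: Cholesterol <- BMI -> Genotype <- SleepHours
The empty set is not sufficient: P1 (Cholesterol <- Exercise -> BMI -> SleepHours) has no collider blocking it and no conditioned non-collider, so it is open.
Try {BMI, Exercise}:
  P1: blocked at fork node Exercise ∈ conditioning set.
  P2: blocked at fork node Exercise ∈ conditioning set.
  P3: blocked at fork node Exercise ∈ conditioning set.
  P4: blocked at fork node Exercise ∈ conditioning set.
  P5: blocked at chain node BMI ∈ conditioning set.
  P6: blocked at fork node BMI ∈ conditioning set.
  P7: blocked at fork node BMI ∈ conditioning set.
  P8: blocked at fork node BMI ∈ conditioning set.
{BMI, Exercise} contains no descendant of Cholesterol and blocks every backdoor path.
Every element of {BMI, Exercise} is needed (dropping BMI leaves P6 open; dropping Exercise leaves P4 open), so no proper subset is valid.
Among all size-2 subsets of the eligible variables, only {BMI, Exercise} blocks every backdoor path, so it is the unique smallest valid adjustment set.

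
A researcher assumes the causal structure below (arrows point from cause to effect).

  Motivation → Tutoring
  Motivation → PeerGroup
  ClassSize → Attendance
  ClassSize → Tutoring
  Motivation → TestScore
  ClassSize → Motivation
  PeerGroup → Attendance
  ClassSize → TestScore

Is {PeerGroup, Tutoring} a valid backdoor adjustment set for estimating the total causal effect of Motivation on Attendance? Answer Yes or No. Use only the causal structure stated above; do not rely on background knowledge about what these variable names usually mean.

No

Backdoor paths from Motivation to Attendance (paths whose first edge points into Motivation):
  P1: Motivation <- ClassSize -> Attendance
Condition 1 (no descendant of Motivation in the set): FAILS — PeerGroup and Tutoring are descendants of Motivation.
Condition 2 (every backdoor path blocked by {PeerGroup, Tutoring}):
  P1: open — no interior node is in the conditioning set.
{PeerGroup, Tutoring} does not satisfy the backdoor criterion.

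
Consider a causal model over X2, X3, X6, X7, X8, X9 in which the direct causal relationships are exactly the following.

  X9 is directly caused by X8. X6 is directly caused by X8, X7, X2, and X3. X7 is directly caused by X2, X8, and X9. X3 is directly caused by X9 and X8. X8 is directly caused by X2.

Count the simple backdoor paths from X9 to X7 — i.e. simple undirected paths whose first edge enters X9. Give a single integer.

A backdoor path from X9 to X7 is any simple undirected path whose first edge points into X9 (i.e. leaves X9 via a parent).
Parents of X9: {X8}.
Enumerating:
  P1: X9 <- X8 <- X2 -> X7
  P2: X9 <- X8 <- X2 -> X6 <- X7
  P3: X9 <- X8 -> X7
  P4: X9 <- X8 -> X3 -> X6 <- X2 -> X7
  P5: X9 <- X8 -> X3 -> X6 <- X7
  P6: X9 <- X8 -> X6 <- X2 -> X7
  P7: X9 <- X8 -> X6 <- X7
That exhausts the simple backdoor paths. Count: 7.

7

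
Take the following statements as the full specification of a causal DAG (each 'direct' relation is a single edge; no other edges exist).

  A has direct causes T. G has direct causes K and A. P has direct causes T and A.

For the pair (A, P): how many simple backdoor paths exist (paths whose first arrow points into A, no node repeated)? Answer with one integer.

1

A backdoor path from A to P is any simple undirected path whose first edge points into A (i.e. leaves A via a parent).
Parents of A: {T}.
Enumerating:
  P1: A <- T -> P
That exhausts the simple backdoor paths. Count: 1.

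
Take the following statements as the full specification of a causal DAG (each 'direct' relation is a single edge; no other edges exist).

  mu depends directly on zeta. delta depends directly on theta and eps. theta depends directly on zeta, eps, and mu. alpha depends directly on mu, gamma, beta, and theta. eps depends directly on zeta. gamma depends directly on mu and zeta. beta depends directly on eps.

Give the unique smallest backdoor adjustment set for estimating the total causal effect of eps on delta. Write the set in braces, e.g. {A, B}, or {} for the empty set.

{zeta}

Variables eligible for adjustment (non-descendants of eps, excluding eps and delta): {gamma, mu, zeta}.
Backdoor paths from eps to delta:
  P1: eps <- zeta -> mu -> theta -> delta
  P2: eps <- zeta -> mu -> gamma -> alpha <- theta -> delta
  P3: eps <- zeta -> mu -> alpha <- theta -> delta
  P4: eps <- zeta -> theta -> delta
  P5: eps <- zeta -> gamma <- mu -> theta -> delta
  P6: eps <- zeta -> gamma <- mu -> alpha <- theta -> delta
  P7: eps <- zeta -> gamma -> alpha <- mu -> theta -> delta
  P8: eps <- zeta -> gamma -> alpha <- theta -> delta
The empty set is not sufficient: P1 (eps <- zeta -> mu -> theta -> delta) has no collider blocking it and no conditioned non-collider, so it is open.
Try {zeta}:
  P1: blocked at fork node zeta ∈ conditioning set.
  P2: blocked at fork node zeta ∈ conditioning set.
  P3: blocked at fork node zeta ∈ conditioning set.
  P4: blocked at fork node zeta ∈ conditioning set.
  P5: blocked at fork node zeta ∈ conditioning set.
  P6: blocked at fork node zeta ∈ conditioning set.
  P7: blocked at fork node zeta ∈ conditioning set.
  P8: blocked at fork node zeta ∈ conditioning set.
{zeta} contains no descendant of eps and blocks every backdoor path.
No other singleton works — e.g. {mu} leaves P4 open — so {zeta} is the unique smallest valid adjustment set.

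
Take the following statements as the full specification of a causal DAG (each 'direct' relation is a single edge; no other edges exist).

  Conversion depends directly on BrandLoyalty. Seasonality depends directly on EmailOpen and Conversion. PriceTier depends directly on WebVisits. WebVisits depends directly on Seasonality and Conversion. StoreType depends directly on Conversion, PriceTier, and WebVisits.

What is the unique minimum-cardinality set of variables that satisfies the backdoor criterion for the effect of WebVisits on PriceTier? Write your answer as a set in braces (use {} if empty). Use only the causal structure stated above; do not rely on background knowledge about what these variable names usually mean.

Variables eligible for adjustment (non-descendants of WebVisits, excluding WebVisits and PriceTier): {BrandLoyalty, Conversion, EmailOpen, Seasonality}.
Backdoor paths from WebVisits to PriceTier:
  P1: WebVisits <- Conversion -> StoreType <- PriceTier
  P2: WebVisits <- Seasonality <- Conversion -> StoreType <- PriceTier
Each backdoor path contains an unconditioned collider, so every path is already blocked with the empty conditioning set:
  P1: blocked at collider StoreType (neither it nor any descendant is in the conditioning set).
  P2: blocked at collider StoreType (neither it nor any descendant is in the conditioning set).
The empty set is therefore the unique smallest valid set.

{}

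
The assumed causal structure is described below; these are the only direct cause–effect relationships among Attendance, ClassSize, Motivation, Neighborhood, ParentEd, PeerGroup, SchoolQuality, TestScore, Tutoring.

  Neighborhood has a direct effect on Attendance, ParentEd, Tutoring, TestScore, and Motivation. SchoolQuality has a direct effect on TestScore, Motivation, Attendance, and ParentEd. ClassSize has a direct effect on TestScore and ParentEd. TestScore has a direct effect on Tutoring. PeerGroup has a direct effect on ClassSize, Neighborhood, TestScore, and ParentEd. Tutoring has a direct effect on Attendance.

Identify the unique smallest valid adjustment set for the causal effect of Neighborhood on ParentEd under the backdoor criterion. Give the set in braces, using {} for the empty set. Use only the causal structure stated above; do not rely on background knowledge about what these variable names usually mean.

Variables eligible for adjustment (non-descendants of Neighborhood, excluding Neighborhood and ParentEd): {ClassSize, PeerGroup, SchoolQuality}.
Backdoor paths from Neighborhood to ParentEd:
  P1: Neighborhood <- PeerGroup -> ClassSize -> TestScore <- SchoolQuality -> ParentEd
  P2: Neighborhood <- PeerGroup -> ClassSize -> TestScore -> Tutoring -> Attendance <- SchoolQuality -> ParentEd
  P3: Neighborhood <- PeerGroup -> ClassSize -> ParentEd
  P4: Neighborhood <- PeerGroup -> TestScore <- ClassSize -> ParentEd
  P5: Neighborhood <- PeerGroup -> TestScore <- SchoolQuality -> ParentEd
  P6: Neighborhood <- PeerGroup -> TestScore -> Tutoring -> Attendance <- SchoolQuality -> ParentEd
  P7: Neighborhood <- PeerGroup -> ParentEd
The empty set is not sufficient: P3 (Neighborhood <- PeerGroup -> ClassSize -> ParentEd) has no collider blocking it and no conditioned non-collider, so it is open.
Try {PeerGroup}:
  P1: blocked at fork node PeerGroup ∈ conditioning set.
  P2: blocked at fork node PeerGroup ∈ conditioning set.
  P3: blocked at fork node PeerGroup ∈ conditioning set.
  P4: blocked at fork node PeerGroup ∈ conditioning set.
  P5: blocked at fork node PeerGroup ∈ conditioning set.
  P6: blocked at fork node PeerGroup ∈ conditioning set.
  P7: blocked at fork node PeerGroup ∈ conditioning set.
{PeerGroup} contains no descendant of Neighborhood and blocks every backdoor path.
No other singleton works — e.g. {ClassSize} leaves P7 open — so {PeerGroup} is the unique smallest valid adjustment set.

{PeerGroup}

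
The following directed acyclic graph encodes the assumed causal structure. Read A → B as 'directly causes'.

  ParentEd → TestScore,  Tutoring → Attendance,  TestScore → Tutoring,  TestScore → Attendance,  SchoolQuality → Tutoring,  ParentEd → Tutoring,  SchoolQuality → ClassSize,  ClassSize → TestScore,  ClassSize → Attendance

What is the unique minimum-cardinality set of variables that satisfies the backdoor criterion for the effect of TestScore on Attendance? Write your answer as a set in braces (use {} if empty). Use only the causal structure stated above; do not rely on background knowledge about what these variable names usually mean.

{ClassSize, ParentEd}

Variables eligible for adjustment (non-descendants of TestScore, excluding TestScore and Attendance): {ClassSize, ParentEd, SchoolQuality}.
Backdoor paths from TestScore to Attendance:
  P1: TestScore <- ParentEd -> Tutoring <- SchoolQuality -> ClassSize -> Attendance
  P2: TestScore <- ParentEd -> Tutoring -> Attendance
  P3: TestScore <- ClassSize <- SchoolQuality -> Tutoring -> Attendance
  P4: TestScore <- ClassSize -> Attendance
The empty set is not sufficient: P2 (TestScore <- ParentEd -> Tutoring -> Attendance) has no collider blocking it and no conditioned non-collider, so it is open.
Try {ClassSize, ParentEd}:
  P1: blocked at fork node ParentEd ∈ conditioning set.
  P2: blocked at fork node ParentEd ∈ conditioning set.
  P3: blocked at chain node ClassSize ∈ conditioning set.
  P4: blocked at fork node ClassSize ∈ conditioning set.
{ClassSize, ParentEd} contains no descendant of TestScore and blocks every backdoor path.
Every element of {ClassSize, ParentEd} is needed (dropping ClassSize leaves P3 open; dropping ParentEd leaves P2 open), so no proper subset is valid.
Among all size-2 subsets of the eligible variables, only {ClassSize, ParentEd} blocks every backdoor path, so it is the unique smallest valid adjustment set.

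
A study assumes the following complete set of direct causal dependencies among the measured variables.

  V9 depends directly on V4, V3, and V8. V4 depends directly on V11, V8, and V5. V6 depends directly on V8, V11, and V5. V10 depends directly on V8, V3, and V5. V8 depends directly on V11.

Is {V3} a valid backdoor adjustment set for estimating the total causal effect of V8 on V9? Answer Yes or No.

No

Backdoor paths from V8 to V9 (paths whose first edge points into V8):
  P1: V8 <- V11 -> V4 <- V5 -> V10 <- V3 -> V9
  P2: V8 <- V11 -> V4 -> V9
  P3: V8 <- V11 -> V6 <- V5 -> V10 <- V3 -> V9
  P4: V8 <- V11 -> V6 <- V5 -> V4 -> V9
Condition 1 (no descendant of V8 in the set): holds — descendants of V8 are {V10, V4, V6, V9}; none are in {V3}.
Condition 2 (every backdoor path blocked by {V3}):
  P1: blocked at collider V4 (neither it nor any descendant is in the conditioning set).
  P2: open — no interior node is in the conditioning set.
  P3: blocked at collider V6 (neither it nor any descendant is in the conditioning set).
  P4: blocked at collider V6 (neither it nor any descendant is in the conditioning set).
{V3} does not satisfy the backdoor criterion.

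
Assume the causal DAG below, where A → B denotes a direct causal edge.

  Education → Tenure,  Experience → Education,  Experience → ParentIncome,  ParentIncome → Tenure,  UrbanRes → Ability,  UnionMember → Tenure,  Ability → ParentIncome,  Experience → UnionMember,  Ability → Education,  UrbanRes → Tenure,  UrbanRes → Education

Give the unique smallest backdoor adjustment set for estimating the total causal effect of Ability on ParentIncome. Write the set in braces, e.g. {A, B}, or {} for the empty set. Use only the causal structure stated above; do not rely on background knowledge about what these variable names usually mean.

Variables eligible for adjustment (non-descendants of Ability, excluding Ability and ParentIncome): {Experience, UnionMember, UrbanRes}.
Backdoor paths from Ability to ParentIncome:
  P1: Ability <- UrbanRes -> Education <- Experience -> ParentIncome
  P2: Ability <- UrbanRes -> Education <- Experience -> UnionMember -> Tenure <- ParentIncome
  P3: Ability <- UrbanRes -> Education -> Tenure <- ParentIncome
  P4: Ability <- UrbanRes -> Education -> Tenure <- UnionMember <- Experience -> ParentIncome
  P5: Ability <- UrbanRes -> Tenure <- ParentIncome
  P6: Ability <- UrbanRes -> Tenure <- Education <- Experience -> ParentIncome
  P7: Ability <- UrbanRes -> Tenure <- UnionMember <- Experience -> ParentIncome
Each backdoor path contains an unconditioned collider, so every path is already blocked with the empty conditioning set:
  P1: blocked at collider Education (neither it nor any descendant is in the conditioning set).
  P2: blocked at collider Education (neither it nor any descendant is in the conditioning set).
  P3: blocked at collider Tenure (neither it nor any descendant is in the conditioning set).
  P4: blocked at collider Tenure (neither it nor any descendant is in the conditioning set).
  P5: blocked at collider Tenure (neither it nor any descendant is in the conditioning set).
  P6: blocked at collider Tenure (neither it nor any descendant is in the conditioning set).
  P7: blocked at collider Tenure (neither it nor any descendant is in the conditioning set).
The empty set is therefore the unique smallest valid set.

{}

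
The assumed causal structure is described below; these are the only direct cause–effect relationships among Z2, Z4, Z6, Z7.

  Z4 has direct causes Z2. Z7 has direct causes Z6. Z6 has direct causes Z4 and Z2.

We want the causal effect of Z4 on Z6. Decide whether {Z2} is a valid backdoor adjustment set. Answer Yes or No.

Backdoor paths from Z4 to Z6 (paths whose first edge points into Z4):
  P1: Z4 <- Z2 -> Z6
Condition 1 (no descendant of Z4 in the set): holds — descendants of Z4 are {Z6, Z7}; none are in {Z2}.
Condition 2 (every backdoor path blocked by {Z2}):
  P1: blocked at fork node Z2 ∈ conditioning set.
{Z2} satisfies the backdoor criterion.

Yes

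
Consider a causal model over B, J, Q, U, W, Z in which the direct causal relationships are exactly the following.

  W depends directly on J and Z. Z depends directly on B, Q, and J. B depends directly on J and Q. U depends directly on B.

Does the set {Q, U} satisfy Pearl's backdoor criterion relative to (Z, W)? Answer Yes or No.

No

Backdoor paths from Z to W (paths whose first edge points into Z):
  P1: Z <- Q -> B <- J -> W
  P2: Z <- J -> W
  P3: Z <- B <- J -> W
Condition 1 (no descendant of Z in the set): holds — descendants of Z are {W}; none are in {Q, U}.
Condition 2 (every backdoor path blocked by {Q, U}):
  P1: blocked at fork node Q ∈ conditioning set.
  P2: open — no interior node is in the conditioning set.
  P3: open — no interior node is in the conditioning set.
{Q, U} does not satisfy the backdoor criterion.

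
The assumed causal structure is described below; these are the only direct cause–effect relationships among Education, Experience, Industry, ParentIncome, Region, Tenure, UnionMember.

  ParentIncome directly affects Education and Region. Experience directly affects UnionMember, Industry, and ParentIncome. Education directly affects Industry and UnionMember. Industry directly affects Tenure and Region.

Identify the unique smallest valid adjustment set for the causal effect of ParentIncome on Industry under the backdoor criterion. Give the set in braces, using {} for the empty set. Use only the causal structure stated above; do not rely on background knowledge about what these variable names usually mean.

{Experience}

Variables eligible for adjustment (non-descendants of ParentIncome, excluding ParentIncome and Industry): {Experience}.
Backdoor paths from ParentIncome to Industry:
  P1: ParentIncome <- Experience -> UnionMember <- Education -> Industry
  P2: ParentIncome <- Experience -> Industry
The empty set is not sufficient: P2 (ParentIncome <- Experience -> Industry) has no collider blocking it and no conditioned non-collider, so it is open.
Try {Experience}:
  P1: blocked at fork node Experience ∈ conditioning set.
  P2: blocked at fork node Experience ∈ conditioning set.
{Experience} contains no descendant of ParentIncome and blocks every backdoor path.
{Experience} is the unique smallest valid adjustment set.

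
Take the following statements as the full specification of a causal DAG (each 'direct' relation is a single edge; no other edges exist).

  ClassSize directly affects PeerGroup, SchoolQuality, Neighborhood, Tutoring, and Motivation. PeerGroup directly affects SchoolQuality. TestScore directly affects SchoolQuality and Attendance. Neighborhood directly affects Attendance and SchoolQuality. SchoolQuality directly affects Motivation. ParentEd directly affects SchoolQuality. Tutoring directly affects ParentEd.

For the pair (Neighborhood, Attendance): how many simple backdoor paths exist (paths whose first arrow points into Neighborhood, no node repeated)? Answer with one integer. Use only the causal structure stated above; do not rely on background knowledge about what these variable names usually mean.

A backdoor path from Neighborhood to Attendance is any simple undirected path whose first edge points into Neighborhood (i.e. leaves Neighborhood via a parent).
Parents of Neighborhood: {ClassSize}.
Enumerating:
  P1: Neighborhood <- ClassSize -> Tutoring -> ParentEd -> SchoolQuality <- TestScore -> Attendance
  P2: Neighborhood <- ClassSize -> PeerGroup -> SchoolQuality <- TestScore -> Attendance
  P3: Neighborhood <- ClassSize -> SchoolQuality <- TestScore -> Attendance
  P4: Neighborhood <- ClassSize -> Motivation <- SchoolQuality <- TestScore -> Attendance
That exhausts the simple backdoor paths. Count: 4.

4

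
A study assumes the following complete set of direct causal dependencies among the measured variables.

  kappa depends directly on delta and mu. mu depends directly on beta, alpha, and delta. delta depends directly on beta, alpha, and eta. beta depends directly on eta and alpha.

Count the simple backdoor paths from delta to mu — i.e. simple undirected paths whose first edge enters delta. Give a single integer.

6

A backdoor path from delta to mu is any simple undirected path whose first edge points into delta (i.e. leaves delta via a parent).
Parents of delta: {alpha, beta, eta}.
Enumerating:
  P1: delta <- eta -> beta <- alpha -> mu
  P2: delta <- eta -> beta -> mu
  P3: delta <- alpha -> beta -> mu
  P4: delta <- alpha -> mu
  P5: delta <- beta <- alpha -> mu
  P6: delta <- beta -> mu
That exhausts the simple backdoor paths. Count: 6.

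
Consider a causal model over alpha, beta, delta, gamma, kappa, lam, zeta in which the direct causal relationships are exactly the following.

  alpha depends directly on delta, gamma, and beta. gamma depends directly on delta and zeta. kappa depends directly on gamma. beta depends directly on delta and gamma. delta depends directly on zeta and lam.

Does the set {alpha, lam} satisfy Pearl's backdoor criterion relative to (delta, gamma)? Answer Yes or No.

Backdoor paths from delta to gamma (paths whose first edge points into delta):
  P1: delta <- zeta -> gamma
Condition 1 (no descendant of delta in the set): FAILS — alpha is a descendant of delta.
Condition 2 (every backdoor path blocked by {alpha, lam}):
  P1: open — no interior node is in the conditioning set.
{alpha, lam} does not satisfy the backdoor criterion.

No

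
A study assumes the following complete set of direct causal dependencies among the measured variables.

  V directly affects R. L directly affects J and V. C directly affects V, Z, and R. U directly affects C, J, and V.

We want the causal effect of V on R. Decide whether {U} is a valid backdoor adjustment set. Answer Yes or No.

No

Backdoor paths from V to R (paths whose first edge points into V):
  P1: V <- U -> C -> R
  P2: V <- C -> R
  P3: V <- L -> J <- U -> C -> R
Condition 1 (no descendant of V in the set): holds — descendants of V are {R}; none are in {U}.
Condition 2 (every backdoor path blocked by {U}):
  P1: blocked at fork node U ∈ conditioning set.
  P2: open — no interior node is in the conditioning set.
  P3: blocked at collider J (neither it nor any descendant is in the conditioning set).
{U} does not satisfy the backdoor criterion.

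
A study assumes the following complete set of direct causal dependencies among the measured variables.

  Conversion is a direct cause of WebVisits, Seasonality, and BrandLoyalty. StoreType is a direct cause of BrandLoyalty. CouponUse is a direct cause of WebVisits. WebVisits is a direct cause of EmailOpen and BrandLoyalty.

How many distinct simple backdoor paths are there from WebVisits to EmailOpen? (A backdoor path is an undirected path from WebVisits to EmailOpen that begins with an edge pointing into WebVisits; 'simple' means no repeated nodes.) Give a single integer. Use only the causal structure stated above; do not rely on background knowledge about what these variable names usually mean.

0

A backdoor path from WebVisits to EmailOpen is any simple undirected path whose first edge points into WebVisits (i.e. leaves WebVisits via a parent).
Parents of WebVisits: {Conversion, CouponUse}.
No simple path from any parent of WebVisits reaches EmailOpen without revisiting WebVisits, so there are no backdoor paths.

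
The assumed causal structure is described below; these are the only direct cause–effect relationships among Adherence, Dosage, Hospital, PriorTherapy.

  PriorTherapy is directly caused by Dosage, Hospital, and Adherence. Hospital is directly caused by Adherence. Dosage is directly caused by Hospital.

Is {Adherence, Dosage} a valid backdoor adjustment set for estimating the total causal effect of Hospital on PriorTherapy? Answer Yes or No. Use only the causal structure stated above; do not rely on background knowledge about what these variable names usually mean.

Backdoor paths from Hospital to PriorTherapy (paths whose first edge points into Hospital):
  P1: Hospital <- Adherence -> PriorTherapy
Condition 1 (no descendant of Hospital in the set): FAILS — Dosage is a descendant of Hospital.
Condition 2 (every backdoor path blocked by {Adherence, Dosage}):
  P1: blocked at fork node Adherence ∈ conditioning set.
{Adherence, Dosage} does not satisfy the backdoor criterion.

No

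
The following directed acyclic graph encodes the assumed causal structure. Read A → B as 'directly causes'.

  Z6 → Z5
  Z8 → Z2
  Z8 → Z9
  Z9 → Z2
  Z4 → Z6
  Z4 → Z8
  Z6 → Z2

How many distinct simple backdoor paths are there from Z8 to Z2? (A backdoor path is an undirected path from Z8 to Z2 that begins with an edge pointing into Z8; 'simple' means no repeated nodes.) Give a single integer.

A backdoor path from Z8 to Z2 is any simple undirected path whose first edge points into Z8 (i.e. leaves Z8 via a parent).
Parents of Z8: {Z4}.
Enumerating:
  P1: Z8 <- Z4 -> Z6 -> Z2
That exhausts the simple backdoor paths. Count: 1.

1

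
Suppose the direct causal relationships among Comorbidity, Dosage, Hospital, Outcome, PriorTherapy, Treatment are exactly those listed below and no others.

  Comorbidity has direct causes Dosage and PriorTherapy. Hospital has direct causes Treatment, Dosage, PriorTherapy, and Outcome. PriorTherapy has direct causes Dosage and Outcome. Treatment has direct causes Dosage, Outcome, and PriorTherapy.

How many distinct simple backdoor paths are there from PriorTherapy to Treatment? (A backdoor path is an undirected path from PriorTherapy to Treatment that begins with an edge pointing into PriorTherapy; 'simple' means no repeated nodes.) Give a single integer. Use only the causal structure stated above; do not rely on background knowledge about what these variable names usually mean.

6

A backdoor path from PriorTherapy to Treatment is any simple undirected path whose first edge points into PriorTherapy (i.e. leaves PriorTherapy via a parent).
Parents of PriorTherapy: {Dosage, Outcome}.
Enumerating:
  P1: PriorTherapy <- Outcome -> Treatment
  P2: PriorTherapy <- Outcome -> Hospital <- Dosage -> Treatment
  P3: PriorTherapy <- Outcome -> Hospital <- Treatment
  P4: PriorTherapy <- Dosage -> Treatment
  P5: PriorTherapy <- Dosage -> Hospital <- Outcome -> Treatment
  P6: PriorTherapy <- Dosage -> Hospital <- Treatment
That exhausts the simple backdoor paths. Count: 6.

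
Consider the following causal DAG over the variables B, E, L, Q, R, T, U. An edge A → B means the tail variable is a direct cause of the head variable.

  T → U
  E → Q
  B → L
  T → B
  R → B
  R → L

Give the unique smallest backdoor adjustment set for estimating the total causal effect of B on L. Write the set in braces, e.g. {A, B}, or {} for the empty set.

Variables eligible for adjustment (non-descendants of B, excluding B and L): {E, Q, R, T, U}.
Backdoor paths from B to L:
  P1: B <- R -> L
The empty set is not sufficient: P1 (B <- R -> L) has no collider blocking it and no conditioned non-collider, so it is open.
Try {R}:
  P1: blocked at fork node R ∈ conditioning set.
{R} contains no descendant of B and blocks every backdoor path.
No other singleton works — e.g. {T} leaves P1 open — so {R} is the unique smallest valid adjustment set.

{R}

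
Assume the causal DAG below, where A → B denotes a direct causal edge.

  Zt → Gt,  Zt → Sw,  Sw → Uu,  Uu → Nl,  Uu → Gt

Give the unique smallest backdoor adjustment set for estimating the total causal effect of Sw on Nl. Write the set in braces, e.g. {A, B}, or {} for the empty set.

{}

Variables eligible for adjustment (non-descendants of Sw, excluding Sw and Nl): {Zt}.
Backdoor paths from Sw to Nl:
  P1: Sw <- Zt -> Gt <- Uu -> Nl
Each backdoor path contains an unconditioned collider, so every path is already blocked with the empty conditioning set:
  P1: blocked at collider Gt (neither it nor any descendant is in the conditioning set).
The empty set is therefore the unique smallest valid set.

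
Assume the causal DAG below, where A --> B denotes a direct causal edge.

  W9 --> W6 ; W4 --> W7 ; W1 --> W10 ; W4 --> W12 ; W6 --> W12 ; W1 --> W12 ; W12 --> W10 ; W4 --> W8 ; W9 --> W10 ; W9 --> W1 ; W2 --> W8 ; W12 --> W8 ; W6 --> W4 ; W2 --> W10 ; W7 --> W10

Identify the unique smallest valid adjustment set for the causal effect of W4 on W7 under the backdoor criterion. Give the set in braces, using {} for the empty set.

Variables eligible for adjustment (non-descendants of W4, excluding W4 and W7): {W1, W2, W6, W9}.
Backdoor paths from W4 to W7:
  P1: W4 <- W6 <- W9 -> W1 -> W12 -> W8 <- W2 -> W10 <- W7
  P2: W4 <- W6 <- W9 -> W1 -> W12 -> W10 <- W7
  P3: W4 <- W6 <- W9 -> W1 -> W10 <- W7
  P4: W4 <- W6 <- W9 -> W10 <- W7
  P5: W4 <- W6 -> W12 <- W1 <- W9 -> W10 <- W7
  P6: W4 <- W6 -> W12 <- W1 -> W10 <- W7
  P7: W4 <- W6 -> W12 -> W8 <- W2 -> W10 <- W7
  P8: W4 <- W6 -> W12 -> W10 <- W7
Each backdoor path contains an unconditioned collider, so every path is already blocked with the empty conditioning set:
  P1: blocked at collider W8 (neither it nor any descendant is in the conditioning set).
  P2: blocked at collider W10 (neither it nor any descendant is in the conditioning set).
  P3: blocked at collider W10 (neither it nor any descendant is in the conditioning set).
  P4: blocked at collider W10 (neither it nor any descendant is in the conditioning set).
  P5: blocked at collider W12 (neither it nor any descendant is in the conditioning set).
  P6: blocked at collider W12 (neither it nor any descendant is in the conditioning set).
  P7: blocked at collider W8 (neither it nor any descendant is in the conditioning set).
  P8: blocked at collider W10 (neither it nor any descendant is in the conditioning set).
The empty set is therefore the unique smallest valid set.

{}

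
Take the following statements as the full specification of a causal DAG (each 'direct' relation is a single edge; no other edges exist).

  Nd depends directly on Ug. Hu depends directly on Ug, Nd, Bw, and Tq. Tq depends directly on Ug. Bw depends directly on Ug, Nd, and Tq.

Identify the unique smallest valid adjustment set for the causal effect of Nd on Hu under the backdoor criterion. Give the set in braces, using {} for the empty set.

Variables eligible for adjustment (non-descendants of Nd, excluding Nd and Hu): {Tq, Ug}.
Backdoor paths from Nd to Hu:
  P1: Nd <- Ug -> Tq -> Bw -> Hu
  P2: Nd <- Ug -> Tq -> Hu
  P3: Nd <- Ug -> Bw <- Tq -> Hu
  P4: Nd <- Ug -> Bw -> Hu
  P5: Nd <- Ug -> Hu
The empty set is not sufficient: P1 (Nd <- Ug -> Tq -> Bw -> Hu) has no collider blocking it and no conditioned non-collider, so it is open.
Try {Ug}:
  P1: blocked at fork node Ug ∈ conditioning set.
  P2: blocked at fork node Ug ∈ conditioning set.
  P3: blocked at fork node Ug ∈ conditioning set.
  P4: blocked at fork node Ug ∈ conditioning set.
  P5: blocked at fork node Ug ∈ conditioning set.
{Ug} contains no descendant of Nd and blocks every backdoor path.
No other singleton works — e.g. {Tq} leaves P4 open — so {Ug} is the unique smallest valid adjustment set.

{Ug}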